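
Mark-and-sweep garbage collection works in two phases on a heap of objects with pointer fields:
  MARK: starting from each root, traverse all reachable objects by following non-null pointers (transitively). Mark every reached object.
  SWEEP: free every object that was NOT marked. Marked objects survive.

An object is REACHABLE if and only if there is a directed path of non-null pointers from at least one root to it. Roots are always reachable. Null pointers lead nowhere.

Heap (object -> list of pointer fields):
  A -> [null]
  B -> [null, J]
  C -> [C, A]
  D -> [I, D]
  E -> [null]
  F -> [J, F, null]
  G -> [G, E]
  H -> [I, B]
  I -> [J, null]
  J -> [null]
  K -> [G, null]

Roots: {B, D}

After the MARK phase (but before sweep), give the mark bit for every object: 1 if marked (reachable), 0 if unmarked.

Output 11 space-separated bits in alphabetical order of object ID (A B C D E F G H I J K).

Roots: B D
Mark B: refs=null J, marked=B
Mark D: refs=I D, marked=B D
Mark J: refs=null, marked=B D J
Mark I: refs=J null, marked=B D I J
Unmarked (collected): A C E F G H K

Answer: 0 1 0 1 0 0 0 0 1 1 0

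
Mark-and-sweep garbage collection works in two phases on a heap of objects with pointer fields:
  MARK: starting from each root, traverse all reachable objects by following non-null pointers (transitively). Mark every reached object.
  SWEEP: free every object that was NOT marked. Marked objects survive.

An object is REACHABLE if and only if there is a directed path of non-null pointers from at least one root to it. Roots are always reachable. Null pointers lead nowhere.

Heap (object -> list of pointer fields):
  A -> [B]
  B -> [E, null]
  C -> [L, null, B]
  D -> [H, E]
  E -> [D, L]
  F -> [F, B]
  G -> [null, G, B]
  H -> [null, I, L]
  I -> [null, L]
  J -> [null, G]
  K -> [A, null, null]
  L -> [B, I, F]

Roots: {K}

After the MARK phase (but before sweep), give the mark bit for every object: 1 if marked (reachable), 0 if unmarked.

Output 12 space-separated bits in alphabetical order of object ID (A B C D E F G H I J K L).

Roots: K
Mark K: refs=A null null, marked=K
Mark A: refs=B, marked=A K
Mark B: refs=E null, marked=A B K
Mark E: refs=D L, marked=A B E K
Mark D: refs=H E, marked=A B D E K
Mark L: refs=B I F, marked=A B D E K L
Mark H: refs=null I L, marked=A B D E H K L
Mark I: refs=null L, marked=A B D E H I K L
Mark F: refs=F B, marked=A B D E F H I K L
Unmarked (collected): C G J

Answer: 1 1 0 1 1 1 0 1 1 0 1 1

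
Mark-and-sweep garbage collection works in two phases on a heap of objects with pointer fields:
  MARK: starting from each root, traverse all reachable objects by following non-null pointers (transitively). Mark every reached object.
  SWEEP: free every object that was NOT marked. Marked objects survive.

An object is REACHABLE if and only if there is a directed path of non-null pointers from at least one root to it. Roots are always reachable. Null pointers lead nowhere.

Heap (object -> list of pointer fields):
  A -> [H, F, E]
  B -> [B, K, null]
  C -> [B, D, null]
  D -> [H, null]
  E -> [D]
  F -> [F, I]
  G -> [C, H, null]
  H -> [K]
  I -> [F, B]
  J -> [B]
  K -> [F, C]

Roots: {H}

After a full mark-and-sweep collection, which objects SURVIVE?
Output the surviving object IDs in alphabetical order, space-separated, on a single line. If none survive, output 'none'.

Answer: B C D F H I K

Derivation:
Roots: H
Mark H: refs=K, marked=H
Mark K: refs=F C, marked=H K
Mark F: refs=F I, marked=F H K
Mark C: refs=B D null, marked=C F H K
Mark I: refs=F B, marked=C F H I K
Mark B: refs=B K null, marked=B C F H I K
Mark D: refs=H null, marked=B C D F H I K
Unmarked (collected): A E G J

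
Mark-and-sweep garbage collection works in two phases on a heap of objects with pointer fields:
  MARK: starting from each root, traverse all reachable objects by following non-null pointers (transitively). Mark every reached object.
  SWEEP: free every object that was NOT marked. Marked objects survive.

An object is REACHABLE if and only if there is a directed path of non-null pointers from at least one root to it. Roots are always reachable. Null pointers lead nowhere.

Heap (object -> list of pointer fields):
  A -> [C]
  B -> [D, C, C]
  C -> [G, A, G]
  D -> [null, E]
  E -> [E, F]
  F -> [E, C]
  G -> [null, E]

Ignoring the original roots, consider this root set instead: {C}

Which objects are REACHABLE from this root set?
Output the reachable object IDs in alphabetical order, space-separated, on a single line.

Roots: C
Mark C: refs=G A G, marked=C
Mark G: refs=null E, marked=C G
Mark A: refs=C, marked=A C G
Mark E: refs=E F, marked=A C E G
Mark F: refs=E C, marked=A C E F G
Unmarked (collected): B D

Answer: A C E F G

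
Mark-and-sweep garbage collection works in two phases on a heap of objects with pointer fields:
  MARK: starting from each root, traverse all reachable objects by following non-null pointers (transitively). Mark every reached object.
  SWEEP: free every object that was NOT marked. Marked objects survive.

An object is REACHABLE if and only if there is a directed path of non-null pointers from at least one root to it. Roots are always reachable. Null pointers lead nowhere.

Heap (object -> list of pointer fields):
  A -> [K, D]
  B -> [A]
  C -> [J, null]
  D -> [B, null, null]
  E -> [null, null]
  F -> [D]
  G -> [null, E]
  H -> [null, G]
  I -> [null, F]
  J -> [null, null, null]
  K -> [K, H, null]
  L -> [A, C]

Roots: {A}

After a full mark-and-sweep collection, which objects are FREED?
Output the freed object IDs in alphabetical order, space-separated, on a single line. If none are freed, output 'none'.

Answer: C F I J L

Derivation:
Roots: A
Mark A: refs=K D, marked=A
Mark K: refs=K H null, marked=A K
Mark D: refs=B null null, marked=A D K
Mark H: refs=null G, marked=A D H K
Mark B: refs=A, marked=A B D H K
Mark G: refs=null E, marked=A B D G H K
Mark E: refs=null null, marked=A B D E G H K
Unmarked (collected): C F I J L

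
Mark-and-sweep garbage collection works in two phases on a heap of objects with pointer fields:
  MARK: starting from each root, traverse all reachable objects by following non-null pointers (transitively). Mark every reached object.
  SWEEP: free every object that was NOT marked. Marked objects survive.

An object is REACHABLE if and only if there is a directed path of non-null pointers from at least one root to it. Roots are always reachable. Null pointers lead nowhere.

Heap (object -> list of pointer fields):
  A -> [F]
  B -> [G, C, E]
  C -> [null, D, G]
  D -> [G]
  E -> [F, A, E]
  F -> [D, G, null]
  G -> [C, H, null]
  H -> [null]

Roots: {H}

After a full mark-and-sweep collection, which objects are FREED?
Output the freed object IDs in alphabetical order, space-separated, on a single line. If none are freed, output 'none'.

Roots: H
Mark H: refs=null, marked=H
Unmarked (collected): A B C D E F G

Answer: A B C D E F G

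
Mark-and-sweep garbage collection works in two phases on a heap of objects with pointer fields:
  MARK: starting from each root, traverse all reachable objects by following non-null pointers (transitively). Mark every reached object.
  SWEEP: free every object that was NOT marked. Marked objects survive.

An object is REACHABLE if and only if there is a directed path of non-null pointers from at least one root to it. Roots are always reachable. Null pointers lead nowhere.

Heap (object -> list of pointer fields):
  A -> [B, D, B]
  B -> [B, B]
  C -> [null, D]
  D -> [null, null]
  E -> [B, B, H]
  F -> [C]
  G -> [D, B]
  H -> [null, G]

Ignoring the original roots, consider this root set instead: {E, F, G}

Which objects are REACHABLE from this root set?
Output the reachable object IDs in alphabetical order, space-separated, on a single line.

Roots: E F G
Mark E: refs=B B H, marked=E
Mark F: refs=C, marked=E F
Mark G: refs=D B, marked=E F G
Mark B: refs=B B, marked=B E F G
Mark H: refs=null G, marked=B E F G H
Mark C: refs=null D, marked=B C E F G H
Mark D: refs=null null, marked=B C D E F G H
Unmarked (collected): A

Answer: B C D E F G H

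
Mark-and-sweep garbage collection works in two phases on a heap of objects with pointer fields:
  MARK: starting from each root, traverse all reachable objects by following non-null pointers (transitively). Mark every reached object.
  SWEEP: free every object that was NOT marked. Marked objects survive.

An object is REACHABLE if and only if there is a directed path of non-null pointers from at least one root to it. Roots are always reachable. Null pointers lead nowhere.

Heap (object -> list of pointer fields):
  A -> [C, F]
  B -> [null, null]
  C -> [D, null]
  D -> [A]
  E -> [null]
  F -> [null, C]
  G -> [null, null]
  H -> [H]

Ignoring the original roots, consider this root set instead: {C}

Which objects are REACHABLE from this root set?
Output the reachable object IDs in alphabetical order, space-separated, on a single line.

Answer: A C D F

Derivation:
Roots: C
Mark C: refs=D null, marked=C
Mark D: refs=A, marked=C D
Mark A: refs=C F, marked=A C D
Mark F: refs=null C, marked=A C D F
Unmarked (collected): B E G H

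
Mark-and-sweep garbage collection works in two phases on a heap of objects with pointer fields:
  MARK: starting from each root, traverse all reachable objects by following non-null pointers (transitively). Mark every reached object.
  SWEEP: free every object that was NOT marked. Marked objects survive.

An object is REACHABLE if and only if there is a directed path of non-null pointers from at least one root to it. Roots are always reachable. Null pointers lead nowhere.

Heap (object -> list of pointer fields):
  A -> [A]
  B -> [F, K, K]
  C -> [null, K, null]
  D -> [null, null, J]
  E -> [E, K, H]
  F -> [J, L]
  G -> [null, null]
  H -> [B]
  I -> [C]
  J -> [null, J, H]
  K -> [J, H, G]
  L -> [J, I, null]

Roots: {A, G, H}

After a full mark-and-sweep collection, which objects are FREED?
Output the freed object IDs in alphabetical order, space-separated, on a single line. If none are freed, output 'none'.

Answer: D E

Derivation:
Roots: A G H
Mark A: refs=A, marked=A
Mark G: refs=null null, marked=A G
Mark H: refs=B, marked=A G H
Mark B: refs=F K K, marked=A B G H
Mark F: refs=J L, marked=A B F G H
Mark K: refs=J H G, marked=A B F G H K
Mark J: refs=null J H, marked=A B F G H J K
Mark L: refs=J I null, marked=A B F G H J K L
Mark I: refs=C, marked=A B F G H I J K L
Mark C: refs=null K null, marked=A B C F G H I J K L
Unmarked (collected): D E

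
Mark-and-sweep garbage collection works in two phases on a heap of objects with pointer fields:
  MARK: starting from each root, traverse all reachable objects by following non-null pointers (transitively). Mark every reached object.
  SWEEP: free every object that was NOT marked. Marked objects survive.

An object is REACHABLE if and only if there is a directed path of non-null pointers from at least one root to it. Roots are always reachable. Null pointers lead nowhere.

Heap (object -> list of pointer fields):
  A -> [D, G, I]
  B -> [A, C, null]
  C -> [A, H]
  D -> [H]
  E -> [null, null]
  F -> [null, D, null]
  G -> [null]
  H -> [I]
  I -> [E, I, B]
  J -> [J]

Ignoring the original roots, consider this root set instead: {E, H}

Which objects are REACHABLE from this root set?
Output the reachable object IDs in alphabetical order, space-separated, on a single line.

Roots: E H
Mark E: refs=null null, marked=E
Mark H: refs=I, marked=E H
Mark I: refs=E I B, marked=E H I
Mark B: refs=A C null, marked=B E H I
Mark A: refs=D G I, marked=A B E H I
Mark C: refs=A H, marked=A B C E H I
Mark D: refs=H, marked=A B C D E H I
Mark G: refs=null, marked=A B C D E G H I
Unmarked (collected): F J

Answer: A B C D E G H I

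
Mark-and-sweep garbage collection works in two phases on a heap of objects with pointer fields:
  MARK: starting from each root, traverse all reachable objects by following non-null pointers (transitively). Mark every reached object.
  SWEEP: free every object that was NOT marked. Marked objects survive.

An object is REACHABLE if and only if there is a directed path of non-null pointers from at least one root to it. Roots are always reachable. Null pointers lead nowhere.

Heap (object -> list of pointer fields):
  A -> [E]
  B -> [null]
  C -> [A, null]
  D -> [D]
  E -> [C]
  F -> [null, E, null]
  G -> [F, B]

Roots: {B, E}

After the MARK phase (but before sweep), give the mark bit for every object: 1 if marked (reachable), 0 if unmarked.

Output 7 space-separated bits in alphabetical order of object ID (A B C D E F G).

Roots: B E
Mark B: refs=null, marked=B
Mark E: refs=C, marked=B E
Mark C: refs=A null, marked=B C E
Mark A: refs=E, marked=A B C E
Unmarked (collected): D F G

Answer: 1 1 1 0 1 0 0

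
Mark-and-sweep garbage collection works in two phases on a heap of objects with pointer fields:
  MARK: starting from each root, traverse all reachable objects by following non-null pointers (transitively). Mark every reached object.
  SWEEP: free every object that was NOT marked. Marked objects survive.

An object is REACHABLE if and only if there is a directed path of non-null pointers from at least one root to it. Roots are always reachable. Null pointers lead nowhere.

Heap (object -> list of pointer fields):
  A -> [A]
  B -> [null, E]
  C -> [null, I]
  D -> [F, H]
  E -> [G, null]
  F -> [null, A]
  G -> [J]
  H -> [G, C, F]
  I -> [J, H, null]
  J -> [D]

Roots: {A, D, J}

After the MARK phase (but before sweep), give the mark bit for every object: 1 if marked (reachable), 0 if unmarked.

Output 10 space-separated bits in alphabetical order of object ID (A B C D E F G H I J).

Answer: 1 0 1 1 0 1 1 1 1 1

Derivation:
Roots: A D J
Mark A: refs=A, marked=A
Mark D: refs=F H, marked=A D
Mark J: refs=D, marked=A D J
Mark F: refs=null A, marked=A D F J
Mark H: refs=G C F, marked=A D F H J
Mark G: refs=J, marked=A D F G H J
Mark C: refs=null I, marked=A C D F G H J
Mark I: refs=J H null, marked=A C D F G H I J
Unmarked (collected): B E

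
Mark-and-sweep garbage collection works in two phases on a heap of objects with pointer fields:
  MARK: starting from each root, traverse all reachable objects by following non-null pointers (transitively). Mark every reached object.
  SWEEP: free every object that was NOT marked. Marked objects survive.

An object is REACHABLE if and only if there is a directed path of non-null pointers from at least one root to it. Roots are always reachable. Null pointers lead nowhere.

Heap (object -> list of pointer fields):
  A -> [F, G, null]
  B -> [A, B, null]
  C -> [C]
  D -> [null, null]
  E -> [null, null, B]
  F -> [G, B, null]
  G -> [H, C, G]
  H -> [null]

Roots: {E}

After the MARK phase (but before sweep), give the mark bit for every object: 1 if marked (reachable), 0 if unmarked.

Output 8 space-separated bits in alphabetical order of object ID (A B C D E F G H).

Roots: E
Mark E: refs=null null B, marked=E
Mark B: refs=A B null, marked=B E
Mark A: refs=F G null, marked=A B E
Mark F: refs=G B null, marked=A B E F
Mark G: refs=H C G, marked=A B E F G
Mark H: refs=null, marked=A B E F G H
Mark C: refs=C, marked=A B C E F G H
Unmarked (collected): D

Answer: 1 1 1 0 1 1 1 1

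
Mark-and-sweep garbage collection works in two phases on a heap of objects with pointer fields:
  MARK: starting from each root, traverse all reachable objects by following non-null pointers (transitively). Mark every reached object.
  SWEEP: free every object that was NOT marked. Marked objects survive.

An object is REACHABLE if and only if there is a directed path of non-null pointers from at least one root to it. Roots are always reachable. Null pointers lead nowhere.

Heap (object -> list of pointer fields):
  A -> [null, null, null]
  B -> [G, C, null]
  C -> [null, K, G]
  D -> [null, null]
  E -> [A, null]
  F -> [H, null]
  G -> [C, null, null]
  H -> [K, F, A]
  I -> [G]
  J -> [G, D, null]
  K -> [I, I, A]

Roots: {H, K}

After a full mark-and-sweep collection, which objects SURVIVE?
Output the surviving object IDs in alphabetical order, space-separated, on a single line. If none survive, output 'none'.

Answer: A C F G H I K

Derivation:
Roots: H K
Mark H: refs=K F A, marked=H
Mark K: refs=I I A, marked=H K
Mark F: refs=H null, marked=F H K
Mark A: refs=null null null, marked=A F H K
Mark I: refs=G, marked=A F H I K
Mark G: refs=C null null, marked=A F G H I K
Mark C: refs=null K G, marked=A C F G H I K
Unmarked (collected): B D E J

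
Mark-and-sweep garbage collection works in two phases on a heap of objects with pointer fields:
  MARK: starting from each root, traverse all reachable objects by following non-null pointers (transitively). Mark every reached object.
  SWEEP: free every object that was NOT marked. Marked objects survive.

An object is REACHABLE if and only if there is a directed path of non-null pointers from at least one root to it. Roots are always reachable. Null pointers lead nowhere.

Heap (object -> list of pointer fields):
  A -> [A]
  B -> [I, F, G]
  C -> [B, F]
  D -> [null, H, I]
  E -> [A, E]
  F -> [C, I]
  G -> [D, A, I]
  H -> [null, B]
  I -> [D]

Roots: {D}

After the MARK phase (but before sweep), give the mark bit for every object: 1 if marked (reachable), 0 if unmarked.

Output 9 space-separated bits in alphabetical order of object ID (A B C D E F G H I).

Roots: D
Mark D: refs=null H I, marked=D
Mark H: refs=null B, marked=D H
Mark I: refs=D, marked=D H I
Mark B: refs=I F G, marked=B D H I
Mark F: refs=C I, marked=B D F H I
Mark G: refs=D A I, marked=B D F G H I
Mark C: refs=B F, marked=B C D F G H I
Mark A: refs=A, marked=A B C D F G H I
Unmarked (collected): E

Answer: 1 1 1 1 0 1 1 1 1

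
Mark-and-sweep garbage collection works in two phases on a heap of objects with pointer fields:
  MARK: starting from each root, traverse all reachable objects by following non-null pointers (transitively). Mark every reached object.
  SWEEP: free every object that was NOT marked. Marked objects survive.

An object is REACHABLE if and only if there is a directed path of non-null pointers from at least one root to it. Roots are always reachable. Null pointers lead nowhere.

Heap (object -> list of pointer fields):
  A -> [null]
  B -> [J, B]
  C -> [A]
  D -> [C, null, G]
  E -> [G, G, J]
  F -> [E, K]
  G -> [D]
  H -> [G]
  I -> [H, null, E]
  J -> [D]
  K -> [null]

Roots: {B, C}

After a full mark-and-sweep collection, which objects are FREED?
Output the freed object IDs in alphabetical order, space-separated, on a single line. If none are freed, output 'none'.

Roots: B C
Mark B: refs=J B, marked=B
Mark C: refs=A, marked=B C
Mark J: refs=D, marked=B C J
Mark A: refs=null, marked=A B C J
Mark D: refs=C null G, marked=A B C D J
Mark G: refs=D, marked=A B C D G J
Unmarked (collected): E F H I K

Answer: E F H I K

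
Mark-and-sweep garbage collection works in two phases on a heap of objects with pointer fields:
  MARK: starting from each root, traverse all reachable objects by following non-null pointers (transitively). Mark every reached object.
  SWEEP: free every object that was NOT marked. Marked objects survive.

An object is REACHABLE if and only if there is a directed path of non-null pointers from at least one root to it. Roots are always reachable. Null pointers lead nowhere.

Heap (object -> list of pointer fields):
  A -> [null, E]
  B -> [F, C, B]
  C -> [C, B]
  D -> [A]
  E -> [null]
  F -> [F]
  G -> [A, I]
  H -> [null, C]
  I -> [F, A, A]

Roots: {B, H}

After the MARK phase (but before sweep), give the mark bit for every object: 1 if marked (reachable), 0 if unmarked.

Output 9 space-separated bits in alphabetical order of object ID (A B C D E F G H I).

Answer: 0 1 1 0 0 1 0 1 0

Derivation:
Roots: B H
Mark B: refs=F C B, marked=B
Mark H: refs=null C, marked=B H
Mark F: refs=F, marked=B F H
Mark C: refs=C B, marked=B C F H
Unmarked (collected): A D E G I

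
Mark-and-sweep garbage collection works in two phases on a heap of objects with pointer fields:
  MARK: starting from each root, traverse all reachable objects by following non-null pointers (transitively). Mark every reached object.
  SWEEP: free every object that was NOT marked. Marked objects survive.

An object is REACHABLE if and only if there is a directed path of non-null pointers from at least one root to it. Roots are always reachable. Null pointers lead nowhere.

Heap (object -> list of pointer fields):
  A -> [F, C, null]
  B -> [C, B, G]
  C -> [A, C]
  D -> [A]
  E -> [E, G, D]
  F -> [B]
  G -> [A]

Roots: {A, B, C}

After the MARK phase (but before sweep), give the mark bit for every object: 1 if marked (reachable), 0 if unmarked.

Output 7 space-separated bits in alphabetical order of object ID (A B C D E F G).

Answer: 1 1 1 0 0 1 1

Derivation:
Roots: A B C
Mark A: refs=F C null, marked=A
Mark B: refs=C B G, marked=A B
Mark C: refs=A C, marked=A B C
Mark F: refs=B, marked=A B C F
Mark G: refs=A, marked=A B C F G
Unmarked (collected): D E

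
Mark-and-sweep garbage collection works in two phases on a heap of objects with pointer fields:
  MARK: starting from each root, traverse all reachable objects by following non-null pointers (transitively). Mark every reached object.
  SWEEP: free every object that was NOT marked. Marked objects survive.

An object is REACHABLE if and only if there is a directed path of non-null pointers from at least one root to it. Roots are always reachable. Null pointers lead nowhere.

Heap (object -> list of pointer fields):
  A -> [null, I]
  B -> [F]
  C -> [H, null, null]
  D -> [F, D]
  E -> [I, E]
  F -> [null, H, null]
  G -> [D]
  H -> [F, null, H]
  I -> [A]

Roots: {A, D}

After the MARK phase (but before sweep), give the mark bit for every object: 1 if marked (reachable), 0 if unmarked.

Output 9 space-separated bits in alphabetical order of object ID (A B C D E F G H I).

Roots: A D
Mark A: refs=null I, marked=A
Mark D: refs=F D, marked=A D
Mark I: refs=A, marked=A D I
Mark F: refs=null H null, marked=A D F I
Mark H: refs=F null H, marked=A D F H I
Unmarked (collected): B C E G

Answer: 1 0 0 1 0 1 0 1 1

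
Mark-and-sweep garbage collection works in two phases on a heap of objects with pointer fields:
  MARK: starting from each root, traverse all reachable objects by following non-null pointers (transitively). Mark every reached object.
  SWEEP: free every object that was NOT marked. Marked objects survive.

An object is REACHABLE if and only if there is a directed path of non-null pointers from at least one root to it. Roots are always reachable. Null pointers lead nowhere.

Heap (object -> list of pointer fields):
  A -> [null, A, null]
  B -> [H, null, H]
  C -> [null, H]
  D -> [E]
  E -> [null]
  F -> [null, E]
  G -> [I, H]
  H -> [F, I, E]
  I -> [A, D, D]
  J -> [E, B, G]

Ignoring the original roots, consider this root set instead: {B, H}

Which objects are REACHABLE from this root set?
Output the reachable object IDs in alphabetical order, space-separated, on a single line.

Answer: A B D E F H I

Derivation:
Roots: B H
Mark B: refs=H null H, marked=B
Mark H: refs=F I E, marked=B H
Mark F: refs=null E, marked=B F H
Mark I: refs=A D D, marked=B F H I
Mark E: refs=null, marked=B E F H I
Mark A: refs=null A null, marked=A B E F H I
Mark D: refs=E, marked=A B D E F H I
Unmarked (collected): C G J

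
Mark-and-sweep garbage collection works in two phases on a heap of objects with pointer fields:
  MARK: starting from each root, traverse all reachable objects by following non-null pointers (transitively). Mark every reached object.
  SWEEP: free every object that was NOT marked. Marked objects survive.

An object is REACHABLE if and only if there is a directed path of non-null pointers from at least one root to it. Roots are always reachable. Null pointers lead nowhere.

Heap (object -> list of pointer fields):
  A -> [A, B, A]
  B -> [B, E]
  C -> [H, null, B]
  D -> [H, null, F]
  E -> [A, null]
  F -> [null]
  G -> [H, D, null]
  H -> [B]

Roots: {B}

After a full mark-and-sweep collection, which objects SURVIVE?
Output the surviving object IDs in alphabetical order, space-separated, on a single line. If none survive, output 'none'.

Roots: B
Mark B: refs=B E, marked=B
Mark E: refs=A null, marked=B E
Mark A: refs=A B A, marked=A B E
Unmarked (collected): C D F G H

Answer: A B E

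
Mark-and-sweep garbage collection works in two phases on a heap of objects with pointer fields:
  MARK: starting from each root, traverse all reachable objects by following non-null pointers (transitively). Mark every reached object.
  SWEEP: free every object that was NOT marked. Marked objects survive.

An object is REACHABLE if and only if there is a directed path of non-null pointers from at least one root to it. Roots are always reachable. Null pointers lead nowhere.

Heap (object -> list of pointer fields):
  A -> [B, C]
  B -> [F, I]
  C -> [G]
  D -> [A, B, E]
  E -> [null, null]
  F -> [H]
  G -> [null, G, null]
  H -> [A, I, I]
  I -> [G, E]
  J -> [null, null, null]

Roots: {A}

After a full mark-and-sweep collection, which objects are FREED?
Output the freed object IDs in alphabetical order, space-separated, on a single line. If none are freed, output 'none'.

Roots: A
Mark A: refs=B C, marked=A
Mark B: refs=F I, marked=A B
Mark C: refs=G, marked=A B C
Mark F: refs=H, marked=A B C F
Mark I: refs=G E, marked=A B C F I
Mark G: refs=null G null, marked=A B C F G I
Mark H: refs=A I I, marked=A B C F G H I
Mark E: refs=null null, marked=A B C E F G H I
Unmarked (collected): D J

Answer: D J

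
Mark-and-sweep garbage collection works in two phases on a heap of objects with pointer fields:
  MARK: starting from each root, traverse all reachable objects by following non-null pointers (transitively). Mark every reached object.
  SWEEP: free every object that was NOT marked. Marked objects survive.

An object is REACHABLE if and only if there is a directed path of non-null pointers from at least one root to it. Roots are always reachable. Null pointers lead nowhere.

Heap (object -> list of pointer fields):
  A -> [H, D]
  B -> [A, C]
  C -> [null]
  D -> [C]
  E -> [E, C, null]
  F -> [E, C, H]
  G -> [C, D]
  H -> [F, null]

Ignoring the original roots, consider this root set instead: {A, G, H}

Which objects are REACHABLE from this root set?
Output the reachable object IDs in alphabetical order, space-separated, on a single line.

Answer: A C D E F G H

Derivation:
Roots: A G H
Mark A: refs=H D, marked=A
Mark G: refs=C D, marked=A G
Mark H: refs=F null, marked=A G H
Mark D: refs=C, marked=A D G H
Mark C: refs=null, marked=A C D G H
Mark F: refs=E C H, marked=A C D F G H
Mark E: refs=E C null, marked=A C D E F G H
Unmarked (collected): B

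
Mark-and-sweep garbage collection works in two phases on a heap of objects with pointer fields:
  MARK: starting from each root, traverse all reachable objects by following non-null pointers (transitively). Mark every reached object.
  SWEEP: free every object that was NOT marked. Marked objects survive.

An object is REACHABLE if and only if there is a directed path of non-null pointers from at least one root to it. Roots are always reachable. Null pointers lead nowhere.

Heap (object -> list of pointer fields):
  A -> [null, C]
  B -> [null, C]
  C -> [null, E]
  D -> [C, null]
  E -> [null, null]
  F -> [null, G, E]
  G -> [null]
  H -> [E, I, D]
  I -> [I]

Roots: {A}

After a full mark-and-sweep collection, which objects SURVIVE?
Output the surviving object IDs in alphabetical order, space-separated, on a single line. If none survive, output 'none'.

Roots: A
Mark A: refs=null C, marked=A
Mark C: refs=null E, marked=A C
Mark E: refs=null null, marked=A C E
Unmarked (collected): B D F G H I

Answer: A C E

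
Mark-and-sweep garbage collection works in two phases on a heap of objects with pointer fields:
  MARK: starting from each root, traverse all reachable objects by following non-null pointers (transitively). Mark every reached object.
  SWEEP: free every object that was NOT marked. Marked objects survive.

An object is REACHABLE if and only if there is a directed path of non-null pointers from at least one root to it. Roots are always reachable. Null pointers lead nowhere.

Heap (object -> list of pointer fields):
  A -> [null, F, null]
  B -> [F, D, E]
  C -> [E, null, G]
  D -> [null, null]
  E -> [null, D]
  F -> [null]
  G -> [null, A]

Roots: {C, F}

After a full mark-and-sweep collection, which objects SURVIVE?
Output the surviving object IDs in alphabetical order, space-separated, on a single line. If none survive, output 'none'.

Roots: C F
Mark C: refs=E null G, marked=C
Mark F: refs=null, marked=C F
Mark E: refs=null D, marked=C E F
Mark G: refs=null A, marked=C E F G
Mark D: refs=null null, marked=C D E F G
Mark A: refs=null F null, marked=A C D E F G
Unmarked (collected): B

Answer: A C D E F G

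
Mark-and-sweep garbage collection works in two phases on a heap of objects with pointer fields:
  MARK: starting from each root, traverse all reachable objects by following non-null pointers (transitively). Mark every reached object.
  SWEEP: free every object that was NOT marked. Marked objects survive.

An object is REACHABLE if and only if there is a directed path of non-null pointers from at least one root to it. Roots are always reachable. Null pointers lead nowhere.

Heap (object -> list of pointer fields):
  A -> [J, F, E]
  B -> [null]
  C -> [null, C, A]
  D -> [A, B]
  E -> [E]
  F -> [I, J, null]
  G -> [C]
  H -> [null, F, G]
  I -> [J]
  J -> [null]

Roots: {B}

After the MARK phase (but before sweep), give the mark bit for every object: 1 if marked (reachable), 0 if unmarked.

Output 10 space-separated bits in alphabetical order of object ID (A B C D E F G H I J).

Roots: B
Mark B: refs=null, marked=B
Unmarked (collected): A C D E F G H I J

Answer: 0 1 0 0 0 0 0 0 0 0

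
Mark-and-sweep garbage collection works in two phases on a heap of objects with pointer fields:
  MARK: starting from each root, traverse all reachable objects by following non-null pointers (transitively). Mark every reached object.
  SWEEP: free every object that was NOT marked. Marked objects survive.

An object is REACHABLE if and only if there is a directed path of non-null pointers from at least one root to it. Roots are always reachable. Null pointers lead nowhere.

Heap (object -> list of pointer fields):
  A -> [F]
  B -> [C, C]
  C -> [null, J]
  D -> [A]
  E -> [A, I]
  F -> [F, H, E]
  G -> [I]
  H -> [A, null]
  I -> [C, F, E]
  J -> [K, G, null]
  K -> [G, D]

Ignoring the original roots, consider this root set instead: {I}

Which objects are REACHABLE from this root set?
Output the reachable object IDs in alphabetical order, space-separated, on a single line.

Roots: I
Mark I: refs=C F E, marked=I
Mark C: refs=null J, marked=C I
Mark F: refs=F H E, marked=C F I
Mark E: refs=A I, marked=C E F I
Mark J: refs=K G null, marked=C E F I J
Mark H: refs=A null, marked=C E F H I J
Mark A: refs=F, marked=A C E F H I J
Mark K: refs=G D, marked=A C E F H I J K
Mark G: refs=I, marked=A C E F G H I J K
Mark D: refs=A, marked=A C D E F G H I J K
Unmarked (collected): B

Answer: A C D E F G H I J K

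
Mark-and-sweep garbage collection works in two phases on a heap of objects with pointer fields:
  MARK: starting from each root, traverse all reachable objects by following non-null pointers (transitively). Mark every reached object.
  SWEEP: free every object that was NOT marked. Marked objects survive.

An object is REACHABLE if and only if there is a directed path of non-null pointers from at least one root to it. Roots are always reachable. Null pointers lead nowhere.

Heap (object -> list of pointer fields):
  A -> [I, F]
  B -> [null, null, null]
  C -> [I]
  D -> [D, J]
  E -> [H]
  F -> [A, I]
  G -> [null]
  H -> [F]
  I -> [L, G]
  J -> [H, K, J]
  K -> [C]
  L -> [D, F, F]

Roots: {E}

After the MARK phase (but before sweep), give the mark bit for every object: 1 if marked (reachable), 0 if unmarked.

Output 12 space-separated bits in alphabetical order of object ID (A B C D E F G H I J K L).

Roots: E
Mark E: refs=H, marked=E
Mark H: refs=F, marked=E H
Mark F: refs=A I, marked=E F H
Mark A: refs=I F, marked=A E F H
Mark I: refs=L G, marked=A E F H I
Mark L: refs=D F F, marked=A E F H I L
Mark G: refs=null, marked=A E F G H I L
Mark D: refs=D J, marked=A D E F G H I L
Mark J: refs=H K J, marked=A D E F G H I J L
Mark K: refs=C, marked=A D E F G H I J K L
Mark C: refs=I, marked=A C D E F G H I J K L
Unmarked (collected): B

Answer: 1 0 1 1 1 1 1 1 1 1 1 1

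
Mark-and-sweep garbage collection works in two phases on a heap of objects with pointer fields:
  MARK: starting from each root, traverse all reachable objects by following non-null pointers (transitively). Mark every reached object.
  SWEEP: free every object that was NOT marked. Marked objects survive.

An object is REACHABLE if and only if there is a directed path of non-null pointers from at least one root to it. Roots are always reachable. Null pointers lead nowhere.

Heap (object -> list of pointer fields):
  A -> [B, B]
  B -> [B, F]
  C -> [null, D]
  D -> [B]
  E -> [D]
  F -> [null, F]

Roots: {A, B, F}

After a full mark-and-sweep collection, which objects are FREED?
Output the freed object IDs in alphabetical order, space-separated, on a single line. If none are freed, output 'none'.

Roots: A B F
Mark A: refs=B B, marked=A
Mark B: refs=B F, marked=A B
Mark F: refs=null F, marked=A B F
Unmarked (collected): C D E

Answer: C D E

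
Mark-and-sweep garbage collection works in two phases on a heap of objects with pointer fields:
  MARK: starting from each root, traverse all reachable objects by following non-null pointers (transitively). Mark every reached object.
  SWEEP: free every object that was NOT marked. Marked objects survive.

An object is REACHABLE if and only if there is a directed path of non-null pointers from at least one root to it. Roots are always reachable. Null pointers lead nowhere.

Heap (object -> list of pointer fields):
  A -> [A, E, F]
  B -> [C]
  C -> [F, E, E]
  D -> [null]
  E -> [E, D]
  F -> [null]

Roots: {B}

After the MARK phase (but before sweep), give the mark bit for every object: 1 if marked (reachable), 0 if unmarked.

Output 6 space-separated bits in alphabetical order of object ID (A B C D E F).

Roots: B
Mark B: refs=C, marked=B
Mark C: refs=F E E, marked=B C
Mark F: refs=null, marked=B C F
Mark E: refs=E D, marked=B C E F
Mark D: refs=null, marked=B C D E F
Unmarked (collected): A

Answer: 0 1 1 1 1 1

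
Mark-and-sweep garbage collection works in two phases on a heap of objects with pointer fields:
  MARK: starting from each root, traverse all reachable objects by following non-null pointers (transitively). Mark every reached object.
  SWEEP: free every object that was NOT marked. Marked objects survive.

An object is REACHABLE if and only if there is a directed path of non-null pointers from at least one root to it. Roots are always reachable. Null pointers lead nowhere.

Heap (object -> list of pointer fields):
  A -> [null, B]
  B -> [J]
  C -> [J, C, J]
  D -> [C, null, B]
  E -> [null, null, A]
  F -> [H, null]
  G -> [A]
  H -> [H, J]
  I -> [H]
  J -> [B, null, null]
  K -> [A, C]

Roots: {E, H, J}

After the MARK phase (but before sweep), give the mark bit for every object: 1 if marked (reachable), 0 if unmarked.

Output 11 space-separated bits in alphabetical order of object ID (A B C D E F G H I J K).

Roots: E H J
Mark E: refs=null null A, marked=E
Mark H: refs=H J, marked=E H
Mark J: refs=B null null, marked=E H J
Mark A: refs=null B, marked=A E H J
Mark B: refs=J, marked=A B E H J
Unmarked (collected): C D F G I K

Answer: 1 1 0 0 1 0 0 1 0 1 0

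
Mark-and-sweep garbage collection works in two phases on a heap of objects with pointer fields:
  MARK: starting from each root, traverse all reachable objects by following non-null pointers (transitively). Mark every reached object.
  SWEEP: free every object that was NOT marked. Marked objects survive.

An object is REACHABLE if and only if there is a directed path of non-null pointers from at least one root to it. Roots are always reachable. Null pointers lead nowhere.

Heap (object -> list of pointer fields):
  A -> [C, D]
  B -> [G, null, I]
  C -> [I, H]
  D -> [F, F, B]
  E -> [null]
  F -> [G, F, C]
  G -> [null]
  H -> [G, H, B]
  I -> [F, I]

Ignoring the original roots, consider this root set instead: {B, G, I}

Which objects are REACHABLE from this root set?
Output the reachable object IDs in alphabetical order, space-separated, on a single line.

Roots: B G I
Mark B: refs=G null I, marked=B
Mark G: refs=null, marked=B G
Mark I: refs=F I, marked=B G I
Mark F: refs=G F C, marked=B F G I
Mark C: refs=I H, marked=B C F G I
Mark H: refs=G H B, marked=B C F G H I
Unmarked (collected): A D E

Answer: B C F G H I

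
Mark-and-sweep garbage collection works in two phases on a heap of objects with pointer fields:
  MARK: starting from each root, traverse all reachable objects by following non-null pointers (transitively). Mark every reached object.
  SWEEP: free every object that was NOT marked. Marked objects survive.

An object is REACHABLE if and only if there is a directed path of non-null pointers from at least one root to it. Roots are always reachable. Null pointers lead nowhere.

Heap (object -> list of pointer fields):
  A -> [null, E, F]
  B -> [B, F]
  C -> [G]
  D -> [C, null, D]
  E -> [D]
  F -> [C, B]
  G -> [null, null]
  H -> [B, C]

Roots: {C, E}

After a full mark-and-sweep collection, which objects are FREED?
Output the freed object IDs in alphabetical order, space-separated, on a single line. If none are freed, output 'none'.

Roots: C E
Mark C: refs=G, marked=C
Mark E: refs=D, marked=C E
Mark G: refs=null null, marked=C E G
Mark D: refs=C null D, marked=C D E G
Unmarked (collected): A B F H

Answer: A B F H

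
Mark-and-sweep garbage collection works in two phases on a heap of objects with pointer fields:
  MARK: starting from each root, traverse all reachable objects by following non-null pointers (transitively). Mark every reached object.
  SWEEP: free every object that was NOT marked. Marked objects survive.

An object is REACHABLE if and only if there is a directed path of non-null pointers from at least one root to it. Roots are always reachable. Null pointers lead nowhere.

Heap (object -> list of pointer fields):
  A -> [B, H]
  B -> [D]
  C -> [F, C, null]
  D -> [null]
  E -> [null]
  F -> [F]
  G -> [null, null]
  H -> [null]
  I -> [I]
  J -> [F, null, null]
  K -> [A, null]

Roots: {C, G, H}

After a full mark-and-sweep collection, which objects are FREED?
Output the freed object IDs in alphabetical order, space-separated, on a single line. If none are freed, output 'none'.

Answer: A B D E I J K

Derivation:
Roots: C G H
Mark C: refs=F C null, marked=C
Mark G: refs=null null, marked=C G
Mark H: refs=null, marked=C G H
Mark F: refs=F, marked=C F G H
Unmarked (collected): A B D E I J K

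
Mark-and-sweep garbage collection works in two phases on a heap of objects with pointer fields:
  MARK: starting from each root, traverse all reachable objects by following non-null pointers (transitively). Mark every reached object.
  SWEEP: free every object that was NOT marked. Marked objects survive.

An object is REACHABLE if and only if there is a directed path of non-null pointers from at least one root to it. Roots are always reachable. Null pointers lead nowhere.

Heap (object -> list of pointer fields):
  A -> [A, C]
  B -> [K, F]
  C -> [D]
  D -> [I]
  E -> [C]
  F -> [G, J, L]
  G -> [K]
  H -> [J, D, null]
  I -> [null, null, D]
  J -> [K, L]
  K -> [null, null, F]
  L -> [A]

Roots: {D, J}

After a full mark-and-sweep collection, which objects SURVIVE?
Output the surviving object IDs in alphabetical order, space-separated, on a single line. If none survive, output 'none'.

Answer: A C D F G I J K L

Derivation:
Roots: D J
Mark D: refs=I, marked=D
Mark J: refs=K L, marked=D J
Mark I: refs=null null D, marked=D I J
Mark K: refs=null null F, marked=D I J K
Mark L: refs=A, marked=D I J K L
Mark F: refs=G J L, marked=D F I J K L
Mark A: refs=A C, marked=A D F I J K L
Mark G: refs=K, marked=A D F G I J K L
Mark C: refs=D, marked=A C D F G I J K L
Unmarked (collected): B E H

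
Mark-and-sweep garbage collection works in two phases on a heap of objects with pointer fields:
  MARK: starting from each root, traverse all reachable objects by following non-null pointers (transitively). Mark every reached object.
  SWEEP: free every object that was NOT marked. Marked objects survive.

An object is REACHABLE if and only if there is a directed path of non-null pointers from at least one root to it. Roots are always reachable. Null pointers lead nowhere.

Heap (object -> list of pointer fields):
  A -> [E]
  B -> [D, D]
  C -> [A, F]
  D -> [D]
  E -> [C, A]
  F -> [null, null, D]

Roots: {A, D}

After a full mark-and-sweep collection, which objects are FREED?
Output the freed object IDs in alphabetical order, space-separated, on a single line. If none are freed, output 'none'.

Answer: B

Derivation:
Roots: A D
Mark A: refs=E, marked=A
Mark D: refs=D, marked=A D
Mark E: refs=C A, marked=A D E
Mark C: refs=A F, marked=A C D E
Mark F: refs=null null D, marked=A C D E F
Unmarked (collected): B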